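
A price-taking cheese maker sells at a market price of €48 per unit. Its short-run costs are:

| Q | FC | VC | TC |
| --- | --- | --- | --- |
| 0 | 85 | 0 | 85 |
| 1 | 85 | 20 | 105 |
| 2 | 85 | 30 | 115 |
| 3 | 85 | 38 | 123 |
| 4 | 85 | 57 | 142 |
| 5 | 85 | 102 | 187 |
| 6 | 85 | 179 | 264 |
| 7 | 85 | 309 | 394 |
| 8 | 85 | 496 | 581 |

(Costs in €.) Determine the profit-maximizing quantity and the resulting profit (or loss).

Q = 5; profit = €53

Compute π = P·Q − TC at each output: Q=0: -85; Q=1: -57; Q=2: -19; Q=3: 21; Q=4: 50; Q=5: 53; Q=6: 24; Q=7: -58; Q=8: -197.
Profit is maximized at Q = 5. AVC there is 102/5 = €20.40 ≤ P, so producing beats shutting down (which would give -€85).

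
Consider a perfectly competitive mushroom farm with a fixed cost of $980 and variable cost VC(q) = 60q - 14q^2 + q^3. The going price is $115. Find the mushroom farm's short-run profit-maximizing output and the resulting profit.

AVC = 60 - 14q + q^2; min AVC = $11 at q = 7. Since P = $115 ≥ min AVC, the firm produces.
With MC = 60 - 28q + 3q^2, P = MC on the upward-sloping part at q* = 11.
TR = 115·11 = 1265. TC = 980 + 297 = 1277. Profit = 1265 − 1277 = -$12.
Shutting down would mean losing the fixed cost of $980, so operating at a loss of $12 is better by $968.

Profit = -$12 at q = 11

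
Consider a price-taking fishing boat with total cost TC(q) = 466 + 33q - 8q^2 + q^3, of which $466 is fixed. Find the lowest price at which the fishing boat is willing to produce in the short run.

The firm shuts down when price falls below the minimum of average variable cost. AVC = VC/q = 33 - 8q + q^2.
At the minimum of AVC, MC = AVC. MC = 33 - 16q + 3q^2; setting MC = AVC gives 2q^2 - 8q = 0, so q = 4. min AVC = 17.
So the shutdown price is $17.

$17 per unit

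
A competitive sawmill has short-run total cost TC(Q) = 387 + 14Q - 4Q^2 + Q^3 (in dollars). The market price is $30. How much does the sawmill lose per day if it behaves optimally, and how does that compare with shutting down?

AVC = 14 - 4Q + Q^2 has its minimum $10 at Q = 2; price $30 clears that bar, so the firm operates.
With MC = 14 - 8Q + 3Q^2, P = MC on the upward-sloping part at Q* = 4.
TR = 30·4 = 120. TC = 387 + 56 = 443. Profit = 120 − 443 = -$323.
That loss of $323 beats the $387 the firm would lose by shutting down; producing recovers $64 of fixed cost.

Profit = -$323 at Q = 4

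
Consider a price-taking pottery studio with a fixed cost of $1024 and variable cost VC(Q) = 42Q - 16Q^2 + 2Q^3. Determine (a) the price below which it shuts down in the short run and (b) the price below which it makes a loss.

AVC = 42 - 16Q + 2Q^2; minimized at Q = 4, giving min AVC = $10. That is the shutdown price.
ATC = 1024/Q + 42 - 16Q + 2Q^2. Setting dATC/dQ = −1024/Q^2 − 16 + 4Q = 0 gives Q = 8 (since 4·8^3 − 16·8^2 = 1024).
min ATC = 1024/8 + 42 − 16·8 + 2·8^2 = $170. That is the break-even price.
Between these two prices the firm operates at a loss; above $170 it earns a profit.

Shutdown price = $10; break-even price = $170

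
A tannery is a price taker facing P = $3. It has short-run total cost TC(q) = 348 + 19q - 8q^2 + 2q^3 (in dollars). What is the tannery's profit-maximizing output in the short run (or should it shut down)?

Shut down

Strip out fixed cost: VC = 19q - 8q^2 + 2q^3. Then AVC = 19 - 8q + 2q^2 and MC = 19 - 16q + 6q^2.
AVC hits its minimum where MC = AVC, at q = 2, giving min AVC = 19 - 8·2 + 2·2^2 = $11.
P = $3 lies below min AVC = $11; no output level covers variable cost.
Best response: produce nothing and absorb the $348 fixed cost.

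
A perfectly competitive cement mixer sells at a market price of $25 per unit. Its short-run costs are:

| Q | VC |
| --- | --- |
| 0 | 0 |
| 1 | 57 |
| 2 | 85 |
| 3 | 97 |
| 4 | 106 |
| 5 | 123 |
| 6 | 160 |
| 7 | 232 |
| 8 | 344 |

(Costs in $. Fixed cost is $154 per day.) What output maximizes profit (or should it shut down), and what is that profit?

Q = 5; profit = -$152

Compute π = P·Q − TC at each output: Q=0: -154; Q=1: -186; Q=2: -189; Q=3: -176; Q=4: -160; Q=5: -152; Q=6: -164; Q=7: -211; Q=8: -298.
Profit is maximized at Q = 5. AVC there is 123/5 = $24.60 ≤ P, so producing beats shutting down (which would give -$154).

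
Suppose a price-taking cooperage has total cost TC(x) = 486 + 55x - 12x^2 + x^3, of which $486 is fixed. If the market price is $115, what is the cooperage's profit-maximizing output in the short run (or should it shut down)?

Produce at x = 10

From TC, MC = TC'(x) = 55 - 24x + 3x^2 and AVC = VC/x = 55 - 12x + x^2.
AVC is minimized where dAVC/dx = -12 + 2x = 0, at x = 6; min AVC = 55 - 12·6 + 6^2 = $19.
P = $115 exceeds min AVC = $19, so the firm stays open.
Solving P = MC: -60 - 24x + 3x^2 = 0 ⇒ x = -2 or 10. On the upward-sloping branch, x* = 10.
Check: AVC at x = 10 is $35 ≤ P, so revenue covers variable cost.
Profit = P·x − TC = 115·10 − 836 = $314.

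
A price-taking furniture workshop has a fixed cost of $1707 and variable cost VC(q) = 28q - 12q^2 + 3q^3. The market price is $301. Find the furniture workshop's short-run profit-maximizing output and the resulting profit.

AVC = 28 - 12q + 3q^2; min AVC = $16 at q = 2. Since P = $301 ≥ min AVC, the firm produces.
MC = 28 - 24q + 9q^2. Setting P = MC and taking the root on the rising branch gives q* = 7.
TR = 301·7 = 2107. TC = 1707 + 637 = 2344. Profit = 2107 − 2344 = -$237.
By producing, the firm covers all variable cost plus $1470 of fixed cost; shutting down would lose the full $1707.

Profit = -$237 at q = 7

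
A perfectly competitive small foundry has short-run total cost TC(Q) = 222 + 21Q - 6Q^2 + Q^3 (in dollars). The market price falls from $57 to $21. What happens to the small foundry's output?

AVC = 21 - 6Q + Q^2, minimized at Q = 3 where min AVC = $12. MC = 21 - 12Q + 3Q^2.
At P = $57 ≥ min AVC, set P = MC on the rising branch: Q = 6.
At P = $21 ≥ min AVC, set P = MC: Q = 4. The firm stays open but cuts output.

Output falls from 6 to 4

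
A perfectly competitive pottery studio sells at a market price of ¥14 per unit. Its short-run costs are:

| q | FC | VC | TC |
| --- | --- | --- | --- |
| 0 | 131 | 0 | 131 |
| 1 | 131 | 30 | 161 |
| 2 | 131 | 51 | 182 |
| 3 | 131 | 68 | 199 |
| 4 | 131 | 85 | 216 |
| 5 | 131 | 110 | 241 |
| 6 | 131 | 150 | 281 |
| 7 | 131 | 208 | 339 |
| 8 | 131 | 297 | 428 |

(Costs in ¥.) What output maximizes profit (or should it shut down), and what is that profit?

Profit at each row (π = 14q − TC): q=0: -131; q=1: -147; q=2: -154; q=3: -157; q=4: -160; q=5: -171; q=6: -197; q=7: -241; q=8: -316.
Profit is highest at q = 0. Equivalently, the lowest AVC in the table is 85/4 ≈ ¥21.25 at q = 4, and P = ¥14 falls below it — price never covers variable cost, so the firm shuts down and loses only its fixed cost.

q = 0 (shut down); profit = -¥131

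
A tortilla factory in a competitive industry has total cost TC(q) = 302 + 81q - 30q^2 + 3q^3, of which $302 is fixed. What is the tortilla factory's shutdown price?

Short-run supply begins at min AVC. From VC = 81q - 30q^2 + 3q^3, AVC = 81 - 30q + 3q^2.
At the minimum of AVC, MC = AVC. MC = 81 - 60q + 9q^2; setting MC = AVC gives 6q^2 - 30q = 0, so q = 5. min AVC = 6.
The firm shuts down for any P below $6.

$6 per unit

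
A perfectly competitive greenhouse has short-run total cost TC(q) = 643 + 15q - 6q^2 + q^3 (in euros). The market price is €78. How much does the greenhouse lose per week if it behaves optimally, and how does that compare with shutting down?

Profit = -€251 at q = 7

AVC = 15 - 6q + q^2; min AVC = €6 at q = 3. Since P = €78 ≥ min AVC, the firm produces.
With MC = 15 - 12q + 3q^2, P = MC on the upward-sloping part at q* = 7.
TR = 78·7 = 546. TC = 643 + 154 = 797. Profit = 546 − 797 = -€251.
That loss of €251 beats the €643 the firm would lose by shutting down; producing recovers €392 of fixed cost.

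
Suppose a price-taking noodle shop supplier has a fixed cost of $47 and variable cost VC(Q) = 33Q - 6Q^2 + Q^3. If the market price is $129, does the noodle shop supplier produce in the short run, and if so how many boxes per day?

Produce at Q = 8

Variable cost is VC = 33Q - 6Q^2 + Q^3, so AVC = VC/Q = 33 - 6Q + Q^2 and MC = dTC/dQ = 33 - 12Q + 3Q^2.
The AVC parabola has its vertex at Q = 6/2 = 3, where AVC = 33 - 6·3 + 3^2 = $24.
Since P = $129 ≥ min AVC = $24, price covers variable cost and the firm should produce.
Solving P = MC: -96 - 12Q + 3Q^2 = 0 ⇒ Q = -4 or 8. On the upward-sloping branch, Q* = 8.
Check: AVC at Q = 8 is $49 ≤ P, so revenue covers variable cost.
Profit = P·Q − TC = 129·8 − 439 = $593.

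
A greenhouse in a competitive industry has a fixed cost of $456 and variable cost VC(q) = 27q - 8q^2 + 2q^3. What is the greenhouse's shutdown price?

The shutdown price is the minimum of AVC. VC = 27q - 8q^2 + 2q^3, so AVC = 27 - 8q + 2q^2.
dAVC/dq = -8 + 4q = 0 gives q = 2. min AVC = 27 - 8·2 + 2·2^2 = 19.
So the shutdown price is $19.

$19 per unit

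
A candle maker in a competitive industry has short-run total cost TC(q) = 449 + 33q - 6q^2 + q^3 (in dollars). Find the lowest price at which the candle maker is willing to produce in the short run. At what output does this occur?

$24 per unit, at q = 3

Short-run supply begins at min AVC. From VC = 33q - 6q^2 + q^3, AVC = 33 - 6q + q^2.
dAVC/dq = -6 + 2q = 0 gives q = 3. min AVC = 33 - 6·3 + 3^2 = 24.
The firm shuts down for any P below $24.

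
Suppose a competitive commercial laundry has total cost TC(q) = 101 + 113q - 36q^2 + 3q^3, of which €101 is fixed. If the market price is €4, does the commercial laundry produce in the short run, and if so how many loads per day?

Shut down

From TC, MC = TC'(q) = 113 - 72q + 9q^2 and AVC = VC/q = 113 - 36q + 3q^2.
AVC is minimized where dAVC/dq = -36 + 6q = 0, at q = 6; min AVC = 113 - 36·6 + 3·6^2 = €5.
Since P = €4 < min AVC = €5, price fails to cover variable cost at any output.
The firm minimizes its loss by shutting down and losing only its fixed cost of €101.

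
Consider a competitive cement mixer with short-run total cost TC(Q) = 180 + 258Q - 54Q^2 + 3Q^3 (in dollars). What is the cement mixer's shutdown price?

The firm shuts down when price falls below the minimum of average variable cost. AVC = VC/Q = 258 - 54Q + 3Q^2.
dAVC/dQ = -54 + 6Q = 0 gives Q = 9. min AVC = 258 - 54·9 + 3·9^2 = 15.
So the shutdown price is $15.

$15 per unit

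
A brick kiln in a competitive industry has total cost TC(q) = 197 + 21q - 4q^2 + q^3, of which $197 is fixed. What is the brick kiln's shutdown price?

The firm shuts down when price falls below the minimum of average variable cost. AVC = VC/q = 21 - 4q + q^2.
dAVC/dq = -4 + 2q = 0 gives q = 2. min AVC = 21 - 4·2 + 2^2 = 17.
For P < $17 the firm produces nothing.

$17 per unit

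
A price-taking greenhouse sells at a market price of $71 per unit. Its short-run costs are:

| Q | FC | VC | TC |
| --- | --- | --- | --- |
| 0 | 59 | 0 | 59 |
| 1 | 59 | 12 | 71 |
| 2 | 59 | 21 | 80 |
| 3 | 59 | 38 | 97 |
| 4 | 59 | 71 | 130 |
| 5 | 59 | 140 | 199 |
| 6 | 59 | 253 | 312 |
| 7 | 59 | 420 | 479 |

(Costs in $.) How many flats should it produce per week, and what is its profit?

Q = 5; profit = $156

Tabulate TR − TC: Q=0: -59; Q=1: 0; Q=2: 62; Q=3: 116; Q=4: 154; Q=5: 156; Q=6: 114; Q=7: 18.
Profit is maximized at Q = 5. AVC there is 140/5 = $28 ≤ P, so producing beats shutting down (which would give -$59).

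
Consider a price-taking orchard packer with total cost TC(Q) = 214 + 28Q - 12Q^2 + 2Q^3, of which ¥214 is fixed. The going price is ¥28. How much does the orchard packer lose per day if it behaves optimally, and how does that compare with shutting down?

AVC = 28 - 12Q + 2Q^2; min AVC = ¥10 at Q = 3. Since P = ¥28 ≥ min AVC, the firm produces.
MC = 28 - 24Q + 6Q^2. Setting P = MC and taking the root on the rising branch gives Q* = 4.
TR = 28·4 = 112. TC = 214 + 48 = 262. Profit = 112 − 262 = -¥150.
By producing, the firm covers all variable cost plus ¥64 of fixed cost; shutting down would lose the full ¥214.

Profit = -¥150 at Q = 4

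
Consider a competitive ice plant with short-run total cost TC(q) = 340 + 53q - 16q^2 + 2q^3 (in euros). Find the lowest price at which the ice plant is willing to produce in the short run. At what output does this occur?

€21 per unit, at q = 4

The shutdown price is the minimum of AVC. VC = 53q - 16q^2 + 2q^3, so AVC = 53 - 16q + 2q^2.
dAVC/dq = -16 + 4q = 0 gives q = 4. min AVC = 53 - 16·4 + 2·4^2 = 21.
For P < €21 the firm produces nothing.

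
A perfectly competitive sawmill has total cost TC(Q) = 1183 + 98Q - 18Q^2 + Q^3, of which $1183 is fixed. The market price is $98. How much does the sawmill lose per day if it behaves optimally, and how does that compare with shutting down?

AVC = 98 - 18Q + Q^2; min AVC = $17 at Q = 9. Since P = $98 ≥ min AVC, the firm produces.
MC = 98 - 36Q + 3Q^2. Setting P = MC and taking the root on the rising branch gives Q* = 12.
TR = 98·12 = 1176. TC = 1183 + 312 = 1495. Profit = 1176 − 1495 = -$319.
Shutting down would mean losing the fixed cost of $1183, so operating at a loss of $319 is better by $864.

Profit = -$319 at Q = 12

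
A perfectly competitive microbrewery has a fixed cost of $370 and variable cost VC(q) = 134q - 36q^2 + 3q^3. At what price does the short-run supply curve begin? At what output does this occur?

$26 per unit, at q = 6

Short-run supply begins at min AVC. From VC = 134q - 36q^2 + 3q^3, AVC = 134 - 36q + 3q^2.
dAVC/dq = -36 + 6q = 0 gives q = 6. min AVC = 134 - 36·6 + 3·6^2 = 26.
For P < $26 the firm produces nothing.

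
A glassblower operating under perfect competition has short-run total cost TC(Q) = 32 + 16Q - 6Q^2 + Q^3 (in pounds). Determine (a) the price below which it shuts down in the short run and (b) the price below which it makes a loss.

Shutdown price = min AVC. AVC = 16 - 6Q + Q^2, with vertex at Q = 3 and minimum £7.
ATC = 32/Q + 16 - 6Q + Q^2. Setting dATC/dQ = −32/Q^2 − 6 + 2Q = 0 gives Q = 4 (since 2·4^3 − 6·4^2 = 32).
min ATC = 32/4 + 16 − 6·4 + 4^2 = £16. That is the break-even price.
For £7 ≤ P < £16 the firm produces at a loss; below £7 it shuts down.

Shutdown price = £7; break-even price = £16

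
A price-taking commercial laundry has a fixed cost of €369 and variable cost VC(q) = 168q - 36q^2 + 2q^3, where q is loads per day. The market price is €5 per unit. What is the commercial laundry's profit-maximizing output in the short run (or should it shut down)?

Shut down

Variable cost is VC = 168q - 36q^2 + 2q^3, so AVC = VC/q = 168 - 36q + 2q^2 and MC = dTC/dq = 168 - 72q + 6q^2.
The AVC parabola has its vertex at q = 36/4 = 9, where AVC = 168 - 36·9 + 2·9^2 = €6.
P = €5 lies below min AVC = €6; no output level covers variable cost.
Best response: produce nothing and absorb the €369 fixed cost.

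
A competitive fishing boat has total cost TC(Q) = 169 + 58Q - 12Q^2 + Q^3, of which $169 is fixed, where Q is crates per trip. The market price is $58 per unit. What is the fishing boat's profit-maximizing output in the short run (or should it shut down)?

From TC, MC = TC'(Q) = 58 - 24Q + 3Q^2 and AVC = VC/Q = 58 - 12Q + Q^2.
The AVC parabola has its vertex at Q = 12/2 = 6, where AVC = 58 - 12·6 + 6^2 = $22.
P = $58 exceeds min AVC = $22, so the firm stays open.
Solving P = MC: -24Q + 3Q^2 = 0 ⇒ Q = 0 or 8. On the upward-sloping branch, Q* = 8.
Check: AVC at Q = 8 is $26 ≤ P, so revenue covers variable cost.
Profit = P·Q − TC = 58·8 − 377 = $87.

Produce at Q = 8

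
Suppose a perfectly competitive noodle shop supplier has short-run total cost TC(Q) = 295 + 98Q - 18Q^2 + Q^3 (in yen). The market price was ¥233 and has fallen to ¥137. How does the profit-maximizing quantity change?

Output falls from 15 to 13

MC = 98 - 36Q + 3Q^2; the shutdown threshold is min AVC = ¥17 (at Q = 9).
At P = ¥233 ≥ min AVC, set P = MC on the rising branch: Q = 15.
At P = ¥137 ≥ min AVC, set P = MC: Q = 13. The firm stays open but cuts output.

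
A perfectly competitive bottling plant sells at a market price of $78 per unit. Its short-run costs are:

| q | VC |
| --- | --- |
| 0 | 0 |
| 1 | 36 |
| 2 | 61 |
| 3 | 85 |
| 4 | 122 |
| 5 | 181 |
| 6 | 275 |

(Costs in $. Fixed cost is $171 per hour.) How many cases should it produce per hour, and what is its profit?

q = 5; profit = $38

Compute π = P·q − TC at each output: q=0: -171; q=1: -129; q=2: -76; q=3: -22; q=4: 19; q=5: 38; q=6: 22.
Profit is maximized at q = 5. AVC there is 181/5 = $36.20 ≤ P, so producing beats shutting down (which would give -$171).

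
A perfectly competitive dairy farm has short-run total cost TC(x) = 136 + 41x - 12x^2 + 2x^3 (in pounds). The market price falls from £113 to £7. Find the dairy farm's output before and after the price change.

MC = 41 - 24x + 6x^2; the shutdown threshold is min AVC = £23 (at x = 3).
At P = £113 ≥ min AVC, set P = MC on the rising branch: x = 6.
At P = £7 < min AVC = £23, price no longer covers variable cost at any output, so the firm shuts down: x = 0.

Output falls from 6 to 0 (the firm shuts down)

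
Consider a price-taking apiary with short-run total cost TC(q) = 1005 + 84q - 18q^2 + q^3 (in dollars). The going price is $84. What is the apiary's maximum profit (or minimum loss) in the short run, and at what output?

Profit = -$141 at q = 12

AVC = 84 - 18q + q^2; min AVC = $3 at q = 9. Since P = $84 ≥ min AVC, the firm produces.
MC = 84 - 36q + 3q^2. Setting P = MC and taking the root on the rising branch gives q* = 12.
TR = 84·12 = 1008. TC = 1005 + 144 = 1149. Profit = 1008 − 1149 = -$141.
That loss of $141 beats the $1005 the firm would lose by shutting down; producing recovers $864 of fixed cost.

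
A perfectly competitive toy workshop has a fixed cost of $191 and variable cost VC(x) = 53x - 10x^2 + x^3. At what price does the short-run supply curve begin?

The shutdown price is the minimum of AVC. VC = 53x - 10x^2 + x^3, so AVC = 53 - 10x + x^2.
At the minimum of AVC, MC = AVC. MC = 53 - 20x + 3x^2; setting MC = AVC gives 2x^2 - 10x = 0, so x = 5. min AVC = 28.
The firm shuts down for any P below $28.

$28 per unit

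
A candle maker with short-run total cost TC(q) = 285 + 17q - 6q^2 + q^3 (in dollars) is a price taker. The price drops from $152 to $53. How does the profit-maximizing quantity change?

Output falls from 9 to 6

AVC = 17 - 6q + q^2, minimized at q = 3 where min AVC = $8. MC = 17 - 12q + 3q^2.
With P = $152 above the shutdown price, P = MC gives q = 9.
At P = $53 ≥ min AVC, set P = MC: q = 6. The firm stays open but cuts output.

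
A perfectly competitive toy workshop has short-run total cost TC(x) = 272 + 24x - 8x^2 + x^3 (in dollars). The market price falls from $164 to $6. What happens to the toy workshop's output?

Output falls from 10 to 0 (the firm shuts down)

AVC = 24 - 8x + x^2, minimized at x = 4 where min AVC = $8. MC = 24 - 16x + 3x^2.
At P = $164 ≥ min AVC, set P = MC on the rising branch: x = 10.
At P = $6 < min AVC = $8, price no longer covers variable cost at any output, so the firm shuts down: x = 0.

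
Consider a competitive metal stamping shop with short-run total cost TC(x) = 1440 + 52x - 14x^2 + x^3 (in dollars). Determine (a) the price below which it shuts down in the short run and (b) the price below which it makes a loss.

Shutdown price = $3; break-even price = $148

Shutdown price = min AVC. AVC = 52 - 14x + x^2, with vertex at x = 7 and minimum $3.
ATC = 1440/x + 52 - 14x + x^2. Setting dATC/dx = −1440/x^2 − 14 + 2x = 0 gives x = 12 (since 2·12^3 − 14·12^2 = 1440).
min ATC = 1440/12 + 52 − 14·12 + 12^2 = $148. That is the break-even price.
Between these two prices the firm operates at a loss; above $148 it earns a profit.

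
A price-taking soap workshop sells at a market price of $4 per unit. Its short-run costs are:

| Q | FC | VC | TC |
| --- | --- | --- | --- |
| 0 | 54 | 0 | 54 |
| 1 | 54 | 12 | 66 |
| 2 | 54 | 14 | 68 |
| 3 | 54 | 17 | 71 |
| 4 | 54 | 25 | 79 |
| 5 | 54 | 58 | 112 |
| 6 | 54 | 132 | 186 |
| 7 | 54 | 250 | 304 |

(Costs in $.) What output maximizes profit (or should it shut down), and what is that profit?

Compute π = P·Q − TC at each output: Q=0: -54; Q=1: -62; Q=2: -60; Q=3: -59; Q=4: -63; Q=5: -92; Q=6: -162; Q=7: -276.
Profit is highest at Q = 0. Equivalently, the lowest AVC in the table is 17/3 ≈ $5.67 at Q = 3, and P = $4 falls below it — price never covers variable cost, so the firm shuts down and loses only its fixed cost.

Q = 0 (shut down); profit = -$54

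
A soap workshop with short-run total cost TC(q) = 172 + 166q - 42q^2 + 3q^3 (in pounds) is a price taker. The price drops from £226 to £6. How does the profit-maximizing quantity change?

Output falls from 10 to 0 (the firm shuts down)

MC = 166 - 84q + 9q^2; the shutdown threshold is min AVC = £19 (at q = 7).
At P = £226 ≥ min AVC, set P = MC on the rising branch: q = 10.
At P = £6 < min AVC = £19, price no longer covers variable cost at any output, so the firm shuts down: q = 0.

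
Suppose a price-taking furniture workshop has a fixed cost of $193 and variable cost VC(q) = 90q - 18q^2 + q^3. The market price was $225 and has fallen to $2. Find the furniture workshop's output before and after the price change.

AVC = 90 - 18q + q^2, minimized at q = 9 where min AVC = $9. MC = 90 - 36q + 3q^2.
With P = $225 above the shutdown price, P = MC gives q = 15.
At P = $2 < min AVC = $9, price no longer covers variable cost at any output, so the firm shuts down: q = 0.

Output falls from 15 to 0 (the firm shuts down)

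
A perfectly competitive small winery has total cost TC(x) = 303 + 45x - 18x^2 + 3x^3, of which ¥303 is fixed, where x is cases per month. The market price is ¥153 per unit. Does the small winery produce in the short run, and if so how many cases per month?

Strip out fixed cost: VC = 45x - 18x^2 + 3x^3. Then AVC = 45 - 18x + 3x^2 and MC = 45 - 36x + 9x^2.
AVC is minimized where dAVC/dx = -18 + 6x = 0, at x = 3; min AVC = 45 - 18·3 + 3·3^2 = ¥18.
P = ¥153 exceeds min AVC = ¥18, so the firm stays open.
Set P = MC: 153 = 45 - 36x + 9x^2 → -108 - 36x + 9x^2 = 0. The roots are x = -2 and x = 6; the profit-maximizing output is on the rising part of MC, so x* = 6.
Check: AVC at x = 6 is ¥45 ≤ P, so revenue covers variable cost.
Profit = P·x − TC = 153·6 − 573 = ¥345.

Produce at x = 6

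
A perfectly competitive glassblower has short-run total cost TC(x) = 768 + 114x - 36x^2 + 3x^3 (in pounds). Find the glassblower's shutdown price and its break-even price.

Shutdown price = £6; break-even price = £114

Shutdown price = min AVC. AVC = 114 - 36x + 3x^2, with vertex at x = 6 and minimum £6.
ATC = 768/x + 114 - 36x + 3x^2. Setting dATC/dx = −768/x^2 − 36 + 6x = 0 gives x = 8 (since 6·8^3 − 36·8^2 = 768).
min ATC = 768/8 + 114 − 36·8 + 3·8^2 = £114. That is the break-even price.
For £6 ≤ P < £114 the firm produces at a loss; below £6 it shuts down.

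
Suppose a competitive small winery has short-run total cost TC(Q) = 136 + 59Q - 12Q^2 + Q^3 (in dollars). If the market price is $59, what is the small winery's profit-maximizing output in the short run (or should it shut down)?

From TC, MC = TC'(Q) = 59 - 24Q + 3Q^2 and AVC = VC/Q = 59 - 12Q + Q^2.
AVC hits its minimum where MC = AVC, at Q = 6, giving min AVC = 59 - 12·6 + 6^2 = $23.
Since P = $59 ≥ min AVC = $23, price covers variable cost and the firm should produce.
Solving P = MC: -24Q + 3Q^2 = 0 ⇒ Q = 0 or 8. On the upward-sloping branch, Q* = 8.
Check: AVC at Q = 8 is $27 ≤ P, so revenue covers variable cost.
Profit = P·Q − TC = 59·8 − 352 = $120.

Produce at Q = 8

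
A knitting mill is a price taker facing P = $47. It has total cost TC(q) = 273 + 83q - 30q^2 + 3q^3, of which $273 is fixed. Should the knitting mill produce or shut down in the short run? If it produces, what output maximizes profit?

Produce at q = 6

From TC, MC = TC'(q) = 83 - 60q + 9q^2 and AVC = VC/q = 83 - 30q + 3q^2.
AVC is minimized where dAVC/dq = -30 + 6q = 0, at q = 5; min AVC = 83 - 30·5 + 3·5^2 = $8.
Since P = $47 ≥ min AVC = $8, price covers variable cost and the firm should produce.
P = MC gives 36 - 60q + 9q^2 = 0, with roots 2/3 and 6. Take the larger (rising MC): q* = 6.
Check: AVC at q = 6 is $11 ≤ P, so revenue covers variable cost.
Profit = P·q − TC = 47·6 − 339 = -$57, a loss, but smaller than the $273 fixed cost the firm would lose by shutting down.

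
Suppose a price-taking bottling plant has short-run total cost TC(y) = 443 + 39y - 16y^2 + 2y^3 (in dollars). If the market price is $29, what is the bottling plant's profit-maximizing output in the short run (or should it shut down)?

Produce at y = 5

Strip out fixed cost: VC = 39y - 16y^2 + 2y^3. Then AVC = 39 - 16y + 2y^2 and MC = 39 - 32y + 6y^2.
AVC is minimized where dAVC/dy = -16 + 4y = 0, at y = 4; min AVC = 39 - 16·4 + 2·4^2 = $7.
Because $29 ≥ $7, revenue can cover variable cost; the firm operates.
Set P = MC: 29 = 39 - 32y + 6y^2 → 10 - 32y + 6y^2 = 0. The roots are y = 1/3 and y = 5; the profit-maximizing output is on the rising part of MC, so y* = 5.
Check: AVC at y = 5 is $9 ≤ P, so revenue covers variable cost.
Profit = P·y − TC = 29·5 − 488 = -$343, a loss, but smaller than the $443 fixed cost the firm would lose by shutting down.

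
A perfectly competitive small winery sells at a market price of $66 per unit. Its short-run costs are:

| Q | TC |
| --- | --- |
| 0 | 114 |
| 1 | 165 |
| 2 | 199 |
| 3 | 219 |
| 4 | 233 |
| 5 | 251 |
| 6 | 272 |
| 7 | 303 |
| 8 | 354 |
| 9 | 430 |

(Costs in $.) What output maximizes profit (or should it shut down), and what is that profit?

Q = 8; profit = $174

Tabulate TR − TC: Q=0: -114; Q=1: -99; Q=2: -67; Q=3: -21; Q=4: 31; Q=5: 79; Q=6: 124; Q=7: 159; Q=8: 174; Q=9: 164.
Profit is maximized at Q = 8. AVC there is 240/8 = $30 ≤ P, so producing beats shutting down (which would give -$114).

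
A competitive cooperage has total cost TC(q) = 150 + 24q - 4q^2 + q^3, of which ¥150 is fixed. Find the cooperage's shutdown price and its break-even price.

Shutdown price = min AVC. AVC = 24 - 4q + q^2, with vertex at q = 2 and minimum ¥20.
ATC = 150/q + 24 - 4q + q^2. Setting dATC/dq = −150/q^2 − 4 + 2q = 0 gives q = 5 (since 2·5^3 − 4·5^2 = 150).
min ATC = 150/5 + 24 − 4·5 + 5^2 = ¥59. That is the break-even price.
Between these two prices the firm operates at a loss; above ¥59 it earns a profit.

Shutdown price = ¥20; break-even price = ¥59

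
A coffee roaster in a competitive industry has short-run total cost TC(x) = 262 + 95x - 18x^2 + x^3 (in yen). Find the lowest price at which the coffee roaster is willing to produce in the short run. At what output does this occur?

Short-run supply begins at min AVC. From VC = 95x - 18x^2 + x^3, AVC = 95 - 18x + x^2.
dAVC/dx = -18 + 2x = 0 gives x = 9. min AVC = 95 - 18·9 + 9^2 = 14.
For P < ¥14 the firm produces nothing.

¥14 per unit, at x = 9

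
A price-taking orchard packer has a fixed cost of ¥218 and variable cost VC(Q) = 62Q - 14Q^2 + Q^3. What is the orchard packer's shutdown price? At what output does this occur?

Short-run supply begins at min AVC. From VC = 62Q - 14Q^2 + Q^3, AVC = 62 - 14Q + Q^2.
At the minimum of AVC, MC = AVC. MC = 62 - 28Q + 3Q^2; setting MC = AVC gives 2Q^2 - 14Q = 0, so Q = 7. min AVC = 13.
The firm shuts down for any P below ¥13.

¥13 per unit, at Q = 7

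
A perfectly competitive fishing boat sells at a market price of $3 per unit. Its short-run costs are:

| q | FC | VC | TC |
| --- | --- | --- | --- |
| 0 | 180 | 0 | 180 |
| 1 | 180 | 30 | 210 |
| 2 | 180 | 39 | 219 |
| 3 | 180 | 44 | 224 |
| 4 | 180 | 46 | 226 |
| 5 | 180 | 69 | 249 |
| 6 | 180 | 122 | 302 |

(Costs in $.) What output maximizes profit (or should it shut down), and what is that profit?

q = 0 (shut down); profit = -$180

Profit at each row (π = 3q − TC): q=0: -180; q=1: -207; q=2: -213; q=3: -215; q=4: -214; q=5: -234; q=6: -284.
Profit is highest at q = 0. Equivalently, the lowest AVC in the table is 46/4 ≈ $11.50 at q = 4, and P = $3 falls below it — price never covers variable cost, so the firm shuts down and loses only its fixed cost.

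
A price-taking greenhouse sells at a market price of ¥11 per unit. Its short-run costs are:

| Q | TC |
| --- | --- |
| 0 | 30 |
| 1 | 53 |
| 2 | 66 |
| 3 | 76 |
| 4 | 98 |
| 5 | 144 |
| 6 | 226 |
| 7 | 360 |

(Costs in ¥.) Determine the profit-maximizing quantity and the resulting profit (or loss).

Q = 0 (shut down); profit = -¥30

Profit at each row (π = 11Q − TC): Q=0: -30; Q=1: -42; Q=2: -44; Q=3: -43; Q=4: -54; Q=5: -89; Q=6: -160; Q=7: -283.
Profit is highest at Q = 0. Equivalently, the lowest AVC in the table is 46/3 ≈ ¥15.33 at Q = 3, and P = ¥11 falls below it — price never covers variable cost, so the firm shuts down and loses only its fixed cost.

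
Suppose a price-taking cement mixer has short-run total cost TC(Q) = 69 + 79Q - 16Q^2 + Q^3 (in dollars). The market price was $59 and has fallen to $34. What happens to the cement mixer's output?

MC = 79 - 32Q + 3Q^2; the shutdown threshold is min AVC = $15 (at Q = 8).
At P = $59 ≥ min AVC, set P = MC on the rising branch: Q = 10.
At P = $34 ≥ min AVC, set P = MC: Q = 9. The firm stays open but cuts output.

Output falls from 10 to 9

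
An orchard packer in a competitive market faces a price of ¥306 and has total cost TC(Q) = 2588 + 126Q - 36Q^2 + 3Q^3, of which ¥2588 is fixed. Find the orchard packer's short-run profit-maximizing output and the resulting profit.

AVC = 126 - 36Q + 3Q^2; min AVC = ¥18 at Q = 6. Since P = ¥306 ≥ min AVC, the firm produces.
MC = 126 - 72Q + 9Q^2. Setting P = MC and taking the root on the rising branch gives Q* = 10.
TR = 306·10 = 3060. TC = 2588 + 660 = 3248. Profit = 3060 − 3248 = -¥188.
That loss of ¥188 beats the ¥2588 the firm would lose by shutting down; producing recovers ¥2400 of fixed cost.

Profit = -¥188 at Q = 10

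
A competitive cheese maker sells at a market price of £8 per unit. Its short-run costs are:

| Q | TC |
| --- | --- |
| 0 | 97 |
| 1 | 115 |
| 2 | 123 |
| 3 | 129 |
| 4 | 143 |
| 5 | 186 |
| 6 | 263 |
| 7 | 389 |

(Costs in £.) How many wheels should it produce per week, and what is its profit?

Q = 0 (shut down); profit = -£97

Tabulate TR − TC: Q=0: -97; Q=1: -107; Q=2: -107; Q=3: -105; Q=4: -111; Q=5: -146; Q=6: -215; Q=7: -333.
Profit is highest at Q = 0. Equivalently, the lowest AVC in the table is 32/3 ≈ £10.67 at Q = 3, and P = £8 falls below it — price never covers variable cost, so the firm shuts down and loses only its fixed cost.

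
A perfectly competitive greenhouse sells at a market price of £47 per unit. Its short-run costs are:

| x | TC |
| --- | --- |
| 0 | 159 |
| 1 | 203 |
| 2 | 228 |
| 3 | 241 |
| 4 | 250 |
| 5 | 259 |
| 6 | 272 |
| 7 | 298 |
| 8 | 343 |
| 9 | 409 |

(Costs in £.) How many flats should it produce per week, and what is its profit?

Compute π = P·x − TC at each output: x=0: -159; x=1: -156; x=2: -134; x=3: -100; x=4: -62; x=5: -24; x=6: 10; x=7: 31; x=8: 33; x=9: 14.
Profit is maximized at x = 8. AVC there is 184/8 = £23 ≤ P, so producing beats shutting down (which would give -£159).

x = 8; profit = £33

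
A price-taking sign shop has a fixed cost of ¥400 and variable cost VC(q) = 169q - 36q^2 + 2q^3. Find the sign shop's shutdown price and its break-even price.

Shutdown price = ¥7; break-even price = ¥49

Shutdown price = min AVC. AVC = 169 - 36q + 2q^2, with vertex at q = 9 and minimum ¥7.
ATC = 400/q + 169 - 36q + 2q^2. Setting dATC/dq = −400/q^2 − 36 + 4q = 0 gives q = 10 (since 4·10^3 − 36·10^2 = 400).
min ATC = 400/10 + 169 − 36·10 + 2·10^2 = ¥49. That is the break-even price.
For ¥7 ≤ P < ¥49 the firm produces at a loss; below ¥7 it shuts down.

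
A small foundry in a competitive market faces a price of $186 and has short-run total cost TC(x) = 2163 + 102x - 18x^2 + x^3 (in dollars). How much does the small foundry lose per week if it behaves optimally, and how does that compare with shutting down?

Profit = -$203 at x = 14

AVC = 102 - 18x + x^2 has its minimum $21 at x = 9; price $186 clears that bar, so the firm operates.
With MC = 102 - 36x + 3x^2, P = MC on the upward-sloping part at x* = 14.
TR = 186·14 = 2604. TC = 2163 + 644 = 2807. Profit = 2604 − 2807 = -$203.
Shutting down would mean losing the fixed cost of $2163, so operating at a loss of $203 is better by $1960.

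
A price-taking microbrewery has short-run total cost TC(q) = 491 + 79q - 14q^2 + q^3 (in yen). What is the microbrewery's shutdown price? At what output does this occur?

¥30 per unit, at q = 7

The firm shuts down when price falls below the minimum of average variable cost. AVC = VC/q = 79 - 14q + q^2.
At the minimum of AVC, MC = AVC. MC = 79 - 28q + 3q^2; setting MC = AVC gives 2q^2 - 14q = 0, so q = 7. min AVC = 30.
The firm shuts down for any P below ¥30.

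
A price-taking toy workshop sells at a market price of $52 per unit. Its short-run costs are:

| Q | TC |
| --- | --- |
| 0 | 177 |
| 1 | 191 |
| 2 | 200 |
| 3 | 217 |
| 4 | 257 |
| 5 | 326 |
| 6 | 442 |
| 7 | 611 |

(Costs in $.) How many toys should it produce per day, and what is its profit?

Tabulate TR − TC: Q=0: -177; Q=1: -139; Q=2: -96; Q=3: -61; Q=4: -49; Q=5: -66; Q=6: -130; Q=7: -247.
Profit is maximized at Q = 4. AVC there is 80/4 = $20 ≤ P, so producing beats shutting down (which would give -$177).

Q = 4; profit = -$49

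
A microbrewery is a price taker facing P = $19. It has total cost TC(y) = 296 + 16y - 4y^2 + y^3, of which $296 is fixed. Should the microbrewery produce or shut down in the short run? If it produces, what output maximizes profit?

Produce at y = 3

Strip out fixed cost: VC = 16y - 4y^2 + y^3. Then AVC = 16 - 4y + y^2 and MC = 16 - 8y + 3y^2.
AVC is minimized where dAVC/dy = -4 + 2y = 0, at y = 2; min AVC = 16 - 4·2 + 2^2 = $12.
Because $19 ≥ $12, revenue can cover variable cost; the firm operates.
P = MC gives -3 - 8y + 3y^2 = 0, with roots -1/3 and 3. Take the larger (rising MC): y* = 3.
Check: AVC at y = 3 is $13 ≤ P, so revenue covers variable cost.
Profit = P·y − TC = 19·3 − 335 = -$278, a loss, but smaller than the $296 fixed cost the firm would lose by shutting down.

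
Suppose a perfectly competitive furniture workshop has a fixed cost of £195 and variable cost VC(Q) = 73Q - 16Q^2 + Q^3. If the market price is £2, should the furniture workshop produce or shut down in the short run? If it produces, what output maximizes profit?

Variable cost is VC = 73Q - 16Q^2 + Q^3, so AVC = VC/Q = 73 - 16Q + Q^2 and MC = dTC/dQ = 73 - 32Q + 3Q^2.
AVC hits its minimum where MC = AVC, at Q = 8, giving min AVC = 73 - 16·8 + 8^2 = £9.
Since P = £2 < min AVC = £9, price fails to cover variable cost at any output.
Best response: produce nothing and absorb the £195 fixed cost.

Shut down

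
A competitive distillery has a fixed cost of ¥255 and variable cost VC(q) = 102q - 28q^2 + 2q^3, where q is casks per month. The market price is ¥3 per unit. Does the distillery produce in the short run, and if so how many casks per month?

From TC, MC = TC'(q) = 102 - 56q + 6q^2 and AVC = VC/q = 102 - 28q + 2q^2.
The AVC parabola has its vertex at q = 28/4 = 7, where AVC = 102 - 28·7 + 2·7^2 = ¥4.
P = ¥3 lies below min AVC = ¥4; no output level covers variable cost.
The firm minimizes its loss by shutting down and losing only its fixed cost of ¥255.

Shut down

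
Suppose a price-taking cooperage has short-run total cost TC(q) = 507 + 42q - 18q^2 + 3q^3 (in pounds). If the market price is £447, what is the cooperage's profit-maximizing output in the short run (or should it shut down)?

From TC, MC = TC'(q) = 42 - 36q + 9q^2 and AVC = VC/q = 42 - 18q + 3q^2.
AVC is minimized where dAVC/dq = -18 + 6q = 0, at q = 3; min AVC = 42 - 18·3 + 3·3^2 = £15.
Because £447 ≥ £15, revenue can cover variable cost; the firm operates.
Set P = MC: 447 = 42 - 36q + 9q^2 → -405 - 36q + 9q^2 = 0. The roots are q = -5 and q = 9; the profit-maximizing output is on the rising part of MC, so q* = 9.
Check: AVC at q = 9 is £123 ≤ P, so revenue covers variable cost.
Profit = P·q − TC = 447·9 − 1614 = £2409.

Produce at q = 9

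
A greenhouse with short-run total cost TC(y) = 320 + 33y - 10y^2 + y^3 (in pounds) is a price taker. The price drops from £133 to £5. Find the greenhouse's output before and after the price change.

MC = 33 - 20y + 3y^2; the shutdown threshold is min AVC = £8 (at y = 5).
With P = £133 above the shutdown price, P = MC gives y = 10.
At P = £5 < min AVC = £8, price no longer covers variable cost at any output, so the firm shuts down: y = 0.

Output falls from 10 to 0 (the firm shuts down)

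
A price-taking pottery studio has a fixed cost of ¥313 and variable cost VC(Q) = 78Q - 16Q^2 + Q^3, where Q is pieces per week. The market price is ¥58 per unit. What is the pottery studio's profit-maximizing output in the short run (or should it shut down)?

Strip out fixed cost: VC = 78Q - 16Q^2 + Q^3. Then AVC = 78 - 16Q + Q^2 and MC = 78 - 32Q + 3Q^2.
AVC hits its minimum where MC = AVC, at Q = 8, giving min AVC = 78 - 16·8 + 8^2 = ¥14.
Since P = ¥58 ≥ min AVC = ¥14, price covers variable cost and the firm should produce.
P = MC gives 20 - 32Q + 3Q^2 = 0, with roots 2/3 and 10. Take the larger (rising MC): Q* = 10.
Check: AVC at Q = 10 is ¥18 ≤ P, so revenue covers variable cost.
Profit = P·Q − TC = 58·10 − 493 = ¥87.

Produce at Q = 10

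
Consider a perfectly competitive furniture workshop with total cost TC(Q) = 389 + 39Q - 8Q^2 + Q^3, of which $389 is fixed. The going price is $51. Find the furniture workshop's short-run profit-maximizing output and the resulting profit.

Profit = -$245 at Q = 6

AVC = 39 - 8Q + Q^2; min AVC = $23 at Q = 4. Since P = $51 ≥ min AVC, the firm produces.
With MC = 39 - 16Q + 3Q^2, P = MC on the upward-sloping part at Q* = 6.
TR = 51·6 = 306. TC = 389 + 162 = 551. Profit = 306 − 551 = -$245.
That loss of $245 beats the $389 the firm would lose by shutting down; producing recovers $144 of fixed cost.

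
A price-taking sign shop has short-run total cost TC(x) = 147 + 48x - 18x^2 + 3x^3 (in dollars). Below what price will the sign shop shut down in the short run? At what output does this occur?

Short-run supply begins at min AVC. From VC = 48x - 18x^2 + 3x^3, AVC = 48 - 18x + 3x^2.
dAVC/dx = -18 + 6x = 0 gives x = 3. min AVC = 48 - 18·3 + 3·3^2 = 21.
For P < $21 the firm produces nothing.

$21 per unit, at x = 3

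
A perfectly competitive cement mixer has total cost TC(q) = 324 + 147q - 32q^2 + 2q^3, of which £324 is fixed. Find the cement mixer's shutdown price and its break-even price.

Shutdown price = £19; break-even price = £57

AVC = 147 - 32q + 2q^2; minimized at q = 8, giving min AVC = £19. That is the shutdown price.
ATC = 324/q + 147 - 32q + 2q^2. Setting dATC/dq = −324/q^2 − 32 + 4q = 0 gives q = 9 (since 4·9^3 − 32·9^2 = 324).
min ATC = 324/9 + 147 − 32·9 + 2·9^2 = £57. That is the break-even price.
Between these two prices the firm operates at a loss; above £57 it earns a profit.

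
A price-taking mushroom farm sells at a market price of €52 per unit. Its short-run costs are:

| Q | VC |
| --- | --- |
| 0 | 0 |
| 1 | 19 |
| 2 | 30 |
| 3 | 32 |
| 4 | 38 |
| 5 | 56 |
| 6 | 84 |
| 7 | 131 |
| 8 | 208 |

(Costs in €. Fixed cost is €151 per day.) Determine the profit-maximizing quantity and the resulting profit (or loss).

Q = 7; profit = €82

Profit at each row (π = 52Q − TC): Q=0: -151; Q=1: -118; Q=2: -77; Q=3: -27; Q=4: 19; Q=5: 53; Q=6: 77; Q=7: 82; Q=8: 57.
Profit is maximized at Q = 7. AVC there is 131/7 = €18.71 ≤ P, so producing beats shutting down (which would give -€151).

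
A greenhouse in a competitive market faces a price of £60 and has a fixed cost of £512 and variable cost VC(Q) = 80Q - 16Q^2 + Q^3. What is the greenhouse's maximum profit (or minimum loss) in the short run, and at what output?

Profit = -£112 at Q = 10

AVC = 80 - 16Q + Q^2; min AVC = £16 at Q = 8. Since P = £60 ≥ min AVC, the firm produces.
With MC = 80 - 32Q + 3Q^2, P = MC on the upward-sloping part at Q* = 10.
TR = 60·10 = 600. TC = 512 + 200 = 712. Profit = 600 − 712 = -£112.
Shutting down would mean losing the fixed cost of £512, so operating at a loss of £112 is better by £400.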